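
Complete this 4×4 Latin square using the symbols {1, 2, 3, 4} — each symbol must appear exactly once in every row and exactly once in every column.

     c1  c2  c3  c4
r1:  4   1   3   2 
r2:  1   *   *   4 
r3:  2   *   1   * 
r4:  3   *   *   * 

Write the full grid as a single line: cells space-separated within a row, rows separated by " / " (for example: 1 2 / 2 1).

At row 2, column 3: row 2 has {1,4}; column 3 has {1,3}; that leaves 2.
At row 3, column 4: row 3 has {1,2}; column 4 has {2,4}; that leaves 3.
At row 4, column 3: row 4 has {3}; column 3 has {1,2,3}; that leaves 4.
At row 4, column 4: row 4 has {3,4}; column 4 has {2,3,4}; that leaves 1.
At row 2, column 2: row 2 has {1,2,4}; column 2 has {1}; that leaves 3.
At row 3, column 2: row 3 has {1,2,3}; column 2 has {1,3}; that leaves 4.
At row 4, column 2: row 4 has {1,3,4}; column 2 has {1,3,4}; that leaves 2.

4 1 3 2 / 1 3 2 4 / 2 4 1 3 / 3 2 4 1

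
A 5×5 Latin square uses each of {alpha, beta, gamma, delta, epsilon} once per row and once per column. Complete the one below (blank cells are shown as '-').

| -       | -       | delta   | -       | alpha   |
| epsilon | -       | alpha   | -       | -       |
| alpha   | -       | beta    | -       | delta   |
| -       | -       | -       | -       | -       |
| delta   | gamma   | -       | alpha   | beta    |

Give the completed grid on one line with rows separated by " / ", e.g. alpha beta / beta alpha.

gamma beta delta epsilon alpha / epsilon delta alpha beta gamma / alpha epsilon beta gamma delta / beta alpha gamma delta epsilon / delta gamma epsilon alpha beta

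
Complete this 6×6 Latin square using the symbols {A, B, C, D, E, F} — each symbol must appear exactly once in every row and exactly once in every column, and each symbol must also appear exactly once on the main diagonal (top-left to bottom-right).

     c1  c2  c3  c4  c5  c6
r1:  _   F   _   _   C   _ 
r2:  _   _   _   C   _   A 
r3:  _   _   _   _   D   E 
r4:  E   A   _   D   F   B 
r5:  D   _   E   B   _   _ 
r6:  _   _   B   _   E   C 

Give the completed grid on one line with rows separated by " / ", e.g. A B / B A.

B F A E C D / F E D C B A / C B F A D E / E A C D F B / D C E B A F / A D B F E C

row 1 has {C,F}; column 6 has {A,B,C,E} — only D is left for (r1,c6).
row 2 has {A,C}; column 5 has {C,D,E,F} — only B is left for (r2,c5).
row 4 has {A,B,D,E,F}; column 3 has {B,E} — only C is left for (r4,c3).
row 5 has {B,D,E}; column 2 has {A,F} — only C is left for (r5,c2).
row 5 has {B,C,D,E}; column 5 has {B,C,D,E,F}; the diagonal has {C,D} — only A is left for (r5,c5).
row 5 has {A,B,C,D,E}; column 6 has {A,B,C,D,E} — only F is left for (r5,c6).
row 6 has {B,C,E}; column 2 has {A,C,F} — only D is left for (r6,c2).
row 1 has {C,D,F}; column 1 has {D,E}; the diagonal has {A,C,D} — only B is left for (r1,c1).
row 1 has {B,C,D,F}; column 3 has {B,C,E} — only A is left for (r1,c3).
row 1 has {A,B,C,D,F}; column 4 has {B,C,D} — only E is left for (r1,c4).
row 2 has {A,B,C}; column 1 has {B,D,E} — only F is left for (r2,c1).
row 2 has {A,B,C,F}; column 2 has {A,C,D,F}; the diagonal has {A,B,C,D} — only E is left for (r2,c2).
row 2 has {A,B,C,E,F}; column 3 has {A,B,C,E} — only D is left for (r2,c3).
row 3 has {D,E}; column 2 has {A,C,D,E,F} — only B is left for (r3,c2).
row 3 has {B,D,E}; column 3 has {A,B,C,D,E}; the diagonal has {A,B,C,D,E} — only F is left for (r3,c3).
row 3 has {B,D,E,F}; column 4 has {B,C,D,E} — only A is left for (r3,c4).
row 6 has {B,C,D,E}; column 1 has {B,D,E,F} — only A is left for (r6,c1).
row 6 has {A,B,C,D,E}; column 4 has {A,B,C,D,E} — only F is left for (r6,c4).
row 3 has {A,B,D,E,F}; column 1 has {A,B,D,E,F} — only C is left for (r3,c1).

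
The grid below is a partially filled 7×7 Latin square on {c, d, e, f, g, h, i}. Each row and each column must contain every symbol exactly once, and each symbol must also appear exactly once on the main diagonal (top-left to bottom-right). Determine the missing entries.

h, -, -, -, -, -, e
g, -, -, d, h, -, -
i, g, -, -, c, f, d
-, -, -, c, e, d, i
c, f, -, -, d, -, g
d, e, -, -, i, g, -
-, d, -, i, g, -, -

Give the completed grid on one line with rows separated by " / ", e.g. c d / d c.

h c d g f i e / g i f d h e c / i g e h c f d / f h g c e d i / c f i e d h g / d e c f i g h / e d h i g c f

(r1,c5): row 1 has {e,h}; column 5 has {c,d,e,g,h,i}, so it must be f.
(r2,c2): row 2 has {d,g,h}; column 2 has {d,e,f,g}; the diagonal has {c,d,g,h}, so it must be i.
(r3,c3): row 3 has {c,d,f,g,i}; column 3 is empty so far; the diagonal has {c,d,g,h,i}, so it must be e.
(r3,c4): row 3 has {c,d,e,f,g,i}; column 4 has {c,d,i}, so it must be h.
(r4,c1): row 4 has {c,d,e,i}; column 1 has {c,d,g,h,i}, so it must be f.
(r4,c2): row 4 has {c,d,e,f,i}; column 2 has {d,e,f,g,i}, so it must be h.
(r4,c3): row 4 has {c,d,e,f,h,i}; column 3 has {e}, so it must be g.
(r5,c4): row 5 has {c,d,f,g}; column 4 has {c,d,h,i}, so it must be e.
(r6,c4): row 6 has {d,e,g,i}; column 4 has {c,d,e,h,i}, so it must be f.
(r7,c1): row 7 has {d,g,i}; column 1 has {c,d,f,g,h,i}, so it must be e.
(r7,c7): row 7 has {d,e,g,i}; column 7 has {d,e,g,i}; the diagonal has {c,d,e,g,h,i}, so it must be f.
(r1,c2): row 1 has {e,f,h}; column 2 has {d,e,f,g,h,i}, so it must be c.
(r1,c4): row 1 has {c,e,f,h}; column 4 has {c,d,e,f,h,i}, so it must be g.
(r1,c6): row 1 has {c,e,f,g,h}; column 6 has {d,f,g}, so it must be i.
(r2,c7): row 2 has {d,g,h,i}; column 7 has {d,e,f,g,i}, so it must be c.
(r5,c6): row 5 has {c,d,e,f,g}; column 6 has {d,f,g,i}, so it must be h.
(r6,c7): row 6 has {d,e,f,g,i}; column 7 has {c,d,e,f,g,i}, so it must be h.
(r7,c6): row 7 has {d,e,f,g,i}; column 6 has {d,f,g,h,i}, so it must be c.
(r1,c3): row 1 has {c,e,f,g,h,i}; column 3 has {e,g}, so it must be d.
(r2,c3): row 2 has {c,d,g,h,i}; column 3 has {d,e,g}, so it must be f.
(r2,c6): row 2 has {c,d,f,g,h,i}; column 6 has {c,d,f,g,h,i}, so it must be e.
(r5,c3): row 5 has {c,d,e,f,g,h}; column 3 has {d,e,f,g}, so it must be i.
(r6,c3): row 6 has {d,e,f,g,h,i}; column 3 has {d,e,f,g,i}, so it must be c.
(r7,c3): row 7 has {c,d,e,f,g,i}; column 3 has {c,d,e,f,g,i}, so it must be h.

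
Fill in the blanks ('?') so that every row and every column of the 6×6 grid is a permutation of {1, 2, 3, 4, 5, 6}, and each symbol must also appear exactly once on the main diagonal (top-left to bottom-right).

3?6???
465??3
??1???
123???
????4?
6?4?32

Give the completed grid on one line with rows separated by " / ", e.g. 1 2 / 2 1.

(r4,c4): row 4 has {1,2,3}; column 4 is empty so far; the diagonal has {1,2,3,4,6}, so it must be 5.
(r4,c5): row 4 has {1,2,3,5}; column 5 has {3,4}, so it must be 6.
(r4,c6): row 4 has {1,2,3,5,6}; column 6 has {2,3}, so it must be 4.
(r5,c3): row 5 has {4}; column 3 has {1,3,4,5,6}, so it must be 2.
(r6,c4): row 6 has {2,3,4,6}; column 4 has {5}, so it must be 1.
(r2,c4): row 2 has {3,4,5,6}; column 4 has {1,5}, so it must be 2.
(r2,c5): row 2 has {2,3,4,5,6}; column 5 has {3,4,6}, so it must be 1.
(r5,c1): row 5 has {2,4}; column 1 has {1,3,4,6}, so it must be 5.
(r6,c2): row 6 has {1,2,3,4,6}; column 2 has {2,6}, so it must be 5.
(r1,c4): row 1 has {3,6}; column 4 has {1,2,5}, so it must be 4.
(r3,c1): row 3 has {1}; column 1 has {1,3,4,5,6}, so it must be 2.
(r3,c5): row 3 has {1,2}; column 5 has {1,3,4,6}, so it must be 5.
(r3,c6): row 3 has {1,2,5}; column 6 has {2,3,4}, so it must be 6.
(r5,c6): row 5 has {2,4,5}; column 6 has {2,3,4,6}, so it must be 1.
(r1,c2): row 1 has {3,4,6}; column 2 has {2,5,6}, so it must be 1.
(r1,c5): row 1 has {1,3,4,6}; column 5 has {1,3,4,5,6}, so it must be 2.
(r1,c6): row 1 has {1,2,3,4,6}; column 6 has {1,2,3,4,6}, so it must be 5.
(r3,c4): row 3 has {1,2,5,6}; column 4 has {1,2,4,5}, so it must be 3.
(r5,c2): row 5 has {1,2,4,5}; column 2 has {1,2,5,6}, so it must be 3.
(r5,c4): row 5 has {1,2,3,4,5}; column 4 has {1,2,3,4,5}, so it must be 6.
(r3,c2): row 3 has {1,2,3,5,6}; column 2 has {1,2,3,5,6}, so it must be 4.

3 1 6 4 2 5 / 4 6 5 2 1 3 / 2 4 1 3 5 6 / 1 2 3 5 6 4 / 5 3 2 6 4 1 / 6 5 4 1 3 2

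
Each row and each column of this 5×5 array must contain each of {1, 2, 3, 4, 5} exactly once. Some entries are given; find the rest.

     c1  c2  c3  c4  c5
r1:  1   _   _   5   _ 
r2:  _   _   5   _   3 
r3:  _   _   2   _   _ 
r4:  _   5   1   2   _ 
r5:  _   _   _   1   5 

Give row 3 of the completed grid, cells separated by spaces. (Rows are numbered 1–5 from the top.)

5 4 2 3 1

(r2,c4) = 4
(r3,c4) = 3
(r4,c5) = 4
(r1,c5) = 2
(r2,c1) = 2
(r2,c2) = 1
(r3,c2) = 4
(r3,c5) = 1
(r4,c1) = 3
(r5,c1) = 4
(r5,c3) = 3
(r1,c2) = 3
(r1,c3) = 4
(r3,c1) = 5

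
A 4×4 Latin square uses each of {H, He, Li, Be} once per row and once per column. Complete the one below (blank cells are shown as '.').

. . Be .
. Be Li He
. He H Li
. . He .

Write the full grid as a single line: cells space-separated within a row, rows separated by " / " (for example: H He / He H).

He Li Be H / H Be Li He / Be He H Li / Li H He Be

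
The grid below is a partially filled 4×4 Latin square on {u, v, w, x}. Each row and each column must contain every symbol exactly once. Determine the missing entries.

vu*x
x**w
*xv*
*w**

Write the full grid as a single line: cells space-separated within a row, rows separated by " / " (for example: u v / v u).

v u w x / x v u w / w x v u / u w x v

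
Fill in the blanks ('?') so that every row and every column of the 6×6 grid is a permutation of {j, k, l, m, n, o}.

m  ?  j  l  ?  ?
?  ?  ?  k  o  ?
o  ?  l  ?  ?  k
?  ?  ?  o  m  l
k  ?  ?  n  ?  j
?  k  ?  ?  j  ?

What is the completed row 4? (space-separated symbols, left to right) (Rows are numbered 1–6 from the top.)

(r3,c5) = n
(r5,c5) = l
(r6,c4) = m
(r1,c5) = k
(r3,c4) = j
(r3,c2) = m
(r5,c2) = o
(r5,c3) = m
(r1,c2) = n
(r1,c6) = o
(r2,c3) = n
(r2,c6) = m
(r4,c2) = j
(r4,c3) = k
(r6,c3) = o
(r6,c6) = n
(r2,c2) = l
(r4,c1) = n

n j k o m l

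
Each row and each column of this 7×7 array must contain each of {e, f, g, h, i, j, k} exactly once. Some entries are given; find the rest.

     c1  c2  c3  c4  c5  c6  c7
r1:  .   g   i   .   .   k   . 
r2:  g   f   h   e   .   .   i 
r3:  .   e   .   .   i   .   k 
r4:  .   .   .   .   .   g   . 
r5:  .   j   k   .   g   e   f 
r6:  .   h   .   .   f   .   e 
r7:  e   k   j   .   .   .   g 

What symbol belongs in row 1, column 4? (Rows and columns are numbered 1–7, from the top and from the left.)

f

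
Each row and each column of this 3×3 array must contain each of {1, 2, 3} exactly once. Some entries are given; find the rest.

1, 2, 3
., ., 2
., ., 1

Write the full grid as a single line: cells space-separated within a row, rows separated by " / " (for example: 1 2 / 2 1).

1 2 3 / 3 1 2 / 2 3 1

(r2,c1): row 2 has {2}; column 1 has {1}, so it must be 3.
(r2,c2): row 2 has {2,3}; column 2 has {2}, so it must be 1.
(r3,c1): row 3 has {1}; column 1 has {1,3}, so it must be 2.
(r3,c2): row 3 has {1,2}; column 2 has {1,2}, so it must be 3.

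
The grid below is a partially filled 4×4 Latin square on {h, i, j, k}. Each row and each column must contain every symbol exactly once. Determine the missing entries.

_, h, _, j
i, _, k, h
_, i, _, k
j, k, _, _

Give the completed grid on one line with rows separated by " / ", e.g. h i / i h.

(r1,c1) = k
(r1,c3) = i
(r2,c2) = j
(r3,c1) = h
(r3,c3) = j
(r4,c3) = h
(r4,c4) = i

k h i j / i j k h / h i j k / j k h i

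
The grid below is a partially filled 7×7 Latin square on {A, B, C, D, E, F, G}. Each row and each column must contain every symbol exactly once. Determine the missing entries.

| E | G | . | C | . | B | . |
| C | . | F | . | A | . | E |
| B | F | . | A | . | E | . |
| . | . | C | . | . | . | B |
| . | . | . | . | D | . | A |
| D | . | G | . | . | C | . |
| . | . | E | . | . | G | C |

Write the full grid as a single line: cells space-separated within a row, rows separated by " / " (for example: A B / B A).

(r1,c5): row 1 has {B,C,E,G}; column 5 has {A,D}, so it must be F.
(r1,c7): row 1 has {B,C,E,F,G}; column 7 has {A,B,C,E}, so it must be D.
(r2,c6): row 2 has {A,C,E,F}; column 6 has {B,C,E,G}, so it must be D.
(r3,c3): row 3 has {A,B,E,F}; column 3 has {C,E,F,G}, so it must be D.
(r3,c7): row 3 has {A,B,D,E,F}; column 7 has {A,B,C,D,E}, so it must be G.
(r5,c3): row 5 has {A,D}; column 3 has {C,D,E,F,G}, so it must be B.
(r5,c6): row 5 has {A,B,D}; column 6 has {B,C,D,E,G}, so it must be F.
(r6,c7): row 6 has {C,D,G}; column 7 has {A,B,C,D,E,G}, so it must be F.
(r7,c5): row 7 has {C,E,G}; column 5 has {A,D,F}, so it must be B.
(r1,c3): row 1 has {B,C,D,E,F,G}; column 3 has {B,C,D,E,F,G}, so it must be A.
(r2,c2): row 2 has {A,C,D,E,F}; column 2 has {F,G}, so it must be B.
(r2,c4): row 2 has {A,B,C,D,E,F}; column 4 has {A,C}, so it must be G.
(r3,c5): row 3 has {A,B,D,E,F,G}; column 5 has {A,B,D,F}, so it must be C.
(r4,c6): row 4 has {B,C}; column 6 has {B,C,D,E,F,G}, so it must be A.
(r5,c1): row 5 has {A,B,D,F}; column 1 has {B,C,D,E}, so it must be G.
(r5,c4): row 5 has {A,B,D,F,G}; column 4 has {A,C,G}, so it must be E.
(r6,c4): row 6 has {C,D,F,G}; column 4 has {A,C,E,G}, so it must be B.
(r6,c5): row 6 has {B,C,D,F,G}; column 5 has {A,B,C,D,F}, so it must be E.
(r4,c1): row 4 has {A,B,C}; column 1 has {B,C,D,E,G}, so it must be F.
(r4,c4): row 4 has {A,B,C,F}; column 4 has {A,B,C,E,G}, so it must be D.
(r4,c5): row 4 has {A,B,C,D,F}; column 5 has {A,B,C,D,E,F}, so it must be G.
(r5,c2): row 5 has {A,B,D,E,F,G}; column 2 has {B,F,G}, so it must be C.
(r6,c2): row 6 has {B,C,D,E,F,G}; column 2 has {B,C,F,G}, so it must be A.
(r7,c1): row 7 has {B,C,E,G}; column 1 has {B,C,D,E,F,G}, so it must be A.
(r7,c2): row 7 has {A,B,C,E,G}; column 2 has {A,B,C,F,G}, so it must be D.
(r7,c4): row 7 has {A,B,C,D,E,G}; column 4 has {A,B,C,D,E,G}, so it must be F.
(r4,c2): row 4 has {A,B,C,D,F,G}; column 2 has {A,B,C,D,F,G}, so it must be E.

E G A C F B D / C B F G A D E / B F D A C E G / F E C D G A B / G C B E D F A / D A G B E C F / A D E F B G C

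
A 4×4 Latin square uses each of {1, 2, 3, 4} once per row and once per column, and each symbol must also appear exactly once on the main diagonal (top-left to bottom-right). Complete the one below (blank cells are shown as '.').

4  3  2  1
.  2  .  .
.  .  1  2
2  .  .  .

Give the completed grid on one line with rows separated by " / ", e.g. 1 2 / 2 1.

(r3,c1) = 3
(r3,c2) = 4
(r4,c2) = 1
(r4,c4) = 3
(r2,c1) = 1
(r2,c4) = 4
(r4,c3) = 4
(r2,c3) = 3

4 3 2 1 / 1 2 3 4 / 3 4 1 2 / 2 1 4 3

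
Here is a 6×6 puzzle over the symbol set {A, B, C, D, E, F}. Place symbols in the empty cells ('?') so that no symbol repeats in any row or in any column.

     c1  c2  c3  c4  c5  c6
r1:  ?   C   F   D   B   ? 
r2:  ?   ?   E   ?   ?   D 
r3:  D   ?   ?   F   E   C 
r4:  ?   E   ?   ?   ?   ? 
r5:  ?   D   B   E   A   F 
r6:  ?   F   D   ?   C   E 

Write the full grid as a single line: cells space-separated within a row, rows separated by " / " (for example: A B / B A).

E C F D B A / B A E C F D / D B A F E C / F E C A D B / C D B E A F / A F D B C E

row 1 has {B,C,D,F}; column 6 has {C,D,E,F} — only A is left for (r1,c6).
row 2 has {D,E}; column 5 has {A,B,C,E} — only F is left for (r2,c5).
row 3 has {C,D,E,F}; column 3 has {B,D,E,F} — only A is left for (r3,c3).
row 4 has {E}; column 3 has {A,B,D,E,F} — only C is left for (r4,c3).
row 4 has {C,E}; column 5 has {A,B,C,E,F} — only D is left for (r4,c5).
row 4 has {C,D,E}; column 6 has {A,C,D,E,F} — only B is left for (r4,c6).
row 5 has {A,B,D,E,F}; column 1 has {D} — only C is left for (r5,c1).
row 1 has {A,B,C,D,F}; column 1 has {C,D} — only E is left for (r1,c1).
row 3 has {A,C,D,E,F}; column 2 has {C,D,E,F} — only B is left for (r3,c2).
row 4 has {B,C,D,E}; column 4 has {D,E,F} — only A is left for (r4,c4).
row 6 has {C,D,E,F}; column 4 has {A,D,E,F} — only B is left for (r6,c4).
row 2 has {D,E,F}; column 2 has {B,C,D,E,F} — only A is left for (r2,c2).
row 2 has {A,D,E,F}; column 4 has {A,B,D,E,F} — only C is left for (r2,c4).
row 4 has {A,B,C,D,E}; column 1 has {C,D,E} — only F is left for (r4,c1).
row 6 has {B,C,D,E,F}; column 1 has {C,D,E,F} — only A is left for (r6,c1).
row 2 has {A,C,D,E,F}; column 1 has {A,C,D,E,F} — only B is left for (r2,c1).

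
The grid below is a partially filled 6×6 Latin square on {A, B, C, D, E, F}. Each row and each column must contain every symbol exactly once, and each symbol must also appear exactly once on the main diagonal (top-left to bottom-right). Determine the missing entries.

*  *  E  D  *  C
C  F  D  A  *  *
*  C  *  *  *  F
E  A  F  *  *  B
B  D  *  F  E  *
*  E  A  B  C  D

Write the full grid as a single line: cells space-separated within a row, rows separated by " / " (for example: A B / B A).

Cell (r1,c1): row 1 has {C,D,E}; column 1 has {B,C,E}; the diagonal has {D,E,F} → A.
Cell (r1,c2): row 1 has {A,C,D,E}; column 2 has {A,C,D,E,F} → B.
Cell (r1,c5): row 1 has {A,B,C,D,E}; column 5 has {C,E} → F.
Cell (r2,c5): row 2 has {A,C,D,F}; column 5 has {C,E,F} → B.
Cell (r2,c6): row 2 has {A,B,C,D,F}; column 6 has {B,C,D,F} → E.
Cell (r3,c1): row 3 has {C,F}; column 1 has {A,B,C,E} → D.
Cell (r3,c3): row 3 has {C,D,F}; column 3 has {A,D,E,F}; the diagonal has {A,D,E,F} → B.
Cell (r3,c4): row 3 has {B,C,D,F}; column 4 has {A,B,D,F} → E.
Cell (r3,c5): row 3 has {B,C,D,E,F}; column 5 has {B,C,E,F} → A.
Cell (r4,c4): row 4 has {A,B,E,F}; column 4 has {A,B,D,E,F}; the diagonal has {A,B,D,E,F} → C.
Cell (r4,c5): row 4 has {A,B,C,E,F}; column 5 has {A,B,C,E,F} → D.
Cell (r5,c3): row 5 has {B,D,E,F}; column 3 has {A,B,D,E,F} → C.
Cell (r5,c6): row 5 has {B,C,D,E,F}; column 6 has {B,C,D,E,F} → A.
Cell (r6,c1): row 6 has {A,B,C,D,E}; column 1 has {A,B,C,D,E} → F.

A B E D F C / C F D A B E / D C B E A F / E A F C D B / B D C F E A / F E A B C D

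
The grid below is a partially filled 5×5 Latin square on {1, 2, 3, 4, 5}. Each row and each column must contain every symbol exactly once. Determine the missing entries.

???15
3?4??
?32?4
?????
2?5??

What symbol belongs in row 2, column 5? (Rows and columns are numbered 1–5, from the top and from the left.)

1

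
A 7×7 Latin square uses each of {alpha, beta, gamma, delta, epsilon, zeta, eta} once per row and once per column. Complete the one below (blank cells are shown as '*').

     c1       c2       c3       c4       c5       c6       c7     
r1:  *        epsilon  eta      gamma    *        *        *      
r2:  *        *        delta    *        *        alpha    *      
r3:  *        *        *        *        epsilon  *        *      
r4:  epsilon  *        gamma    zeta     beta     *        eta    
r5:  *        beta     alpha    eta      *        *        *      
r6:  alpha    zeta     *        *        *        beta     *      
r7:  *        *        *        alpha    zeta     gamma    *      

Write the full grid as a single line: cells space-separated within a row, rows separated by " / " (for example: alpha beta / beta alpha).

beta epsilon eta gamma alpha zeta delta / zeta eta delta epsilon gamma alpha beta / delta gamma zeta beta epsilon eta alpha / epsilon alpha gamma zeta beta delta eta / gamma beta alpha eta delta epsilon zeta / alpha zeta epsilon delta eta beta gamma / eta delta beta alpha zeta gamma epsilon

At row 4, column 6: row 4 has {beta,gamma,epsilon,zeta,eta}; column 6 has {alpha,beta,gamma}; that leaves delta.
At row 6, column 3: row 6 has {alpha,beta,zeta}; column 3 has {alpha,gamma,delta,eta}; that leaves epsilon.
At row 6, column 4: row 6 has {alpha,beta,epsilon,zeta}; column 4 has {alpha,gamma,zeta,eta}; that leaves delta.
At row 6, column 7: row 6 has {alpha,beta,delta,epsilon,zeta}; column 7 has {eta}; that leaves gamma.
At row 7, column 3: row 7 has {alpha,gamma,zeta}; column 3 has {alpha,gamma,delta,epsilon,eta}; that leaves beta.
At row 1, column 6: row 1 has {gamma,epsilon,eta}; column 6 has {alpha,beta,gamma,delta}; that leaves zeta.
At row 3, column 3: row 3 has {epsilon}; column 3 has {alpha,beta,gamma,delta,epsilon,eta}; that leaves zeta.
At row 3, column 4: row 3 has {epsilon,zeta}; column 4 has {alpha,gamma,delta,zeta,eta}; that leaves beta.
At row 3, column 6: row 3 has {beta,epsilon,zeta}; column 6 has {alpha,beta,gamma,delta,zeta}; that leaves eta.
At row 4, column 2: row 4 has {beta,gamma,delta,epsilon,zeta,eta}; column 2 has {beta,epsilon,zeta}; that leaves alpha.
At row 5, column 6: row 5 has {alpha,beta,eta}; column 6 has {alpha,beta,gamma,delta,zeta,eta}; that leaves epsilon.
At row 6, column 5: row 6 has {alpha,beta,gamma,delta,epsilon,zeta}; column 5 has {beta,epsilon,zeta}; that leaves eta.
At row 2, column 4: row 2 has {alpha,delta}; column 4 has {alpha,beta,gamma,delta,zeta,eta}; that leaves epsilon.
At row 2, column 5: row 2 has {alpha,delta,epsilon}; column 5 has {beta,epsilon,zeta,eta}; that leaves gamma.
At row 5, column 5: row 5 has {alpha,beta,epsilon,eta}; column 5 has {beta,gamma,epsilon,zeta,eta}; that leaves delta.
At row 5, column 7: row 5 has {alpha,beta,delta,epsilon,eta}; column 7 has {gamma,eta}; that leaves zeta.
At row 1, column 5: row 1 has {gamma,epsilon,zeta,eta}; column 5 has {beta,gamma,delta,epsilon,zeta,eta}; that leaves alpha.
At row 2, column 2: row 2 has {alpha,gamma,delta,epsilon}; column 2 has {alpha,beta,epsilon,zeta}; that leaves eta.
At row 2, column 7: row 2 has {alpha,gamma,delta,epsilon,eta}; column 7 has {gamma,zeta,eta}; that leaves beta.
At row 5, column 1: row 5 has {alpha,beta,delta,epsilon,zeta,eta}; column 1 has {alpha,epsilon}; that leaves gamma.
At row 7, column 2: row 7 has {alpha,beta,gamma,zeta}; column 2 has {alpha,beta,epsilon,zeta,eta}; that leaves delta.
At row 7, column 7: row 7 has {alpha,beta,gamma,delta,zeta}; column 7 has {beta,gamma,zeta,eta}; that leaves epsilon.
At row 1, column 7: row 1 has {alpha,gamma,epsilon,zeta,eta}; column 7 has {beta,gamma,epsilon,zeta,eta}; that leaves delta.
At row 2, column 1: row 2 has {alpha,beta,gamma,delta,epsilon,eta}; column 1 has {alpha,gamma,epsilon}; that leaves zeta.
At row 3, column 1: row 3 has {beta,epsilon,zeta,eta}; column 1 has {alpha,gamma,epsilon,zeta}; that leaves delta.
At row 3, column 2: row 3 has {beta,delta,epsilon,zeta,eta}; column 2 has {alpha,beta,delta,epsilon,zeta,eta}; that leaves gamma.
At row 3, column 7: row 3 has {beta,gamma,delta,epsilon,zeta,eta}; column 7 has {beta,gamma,delta,epsilon,zeta,eta}; that leaves alpha.
At row 7, column 1: row 7 has {alpha,beta,gamma,delta,epsilon,zeta}; column 1 has {alpha,gamma,delta,epsilon,zeta}; that leaves eta.
At row 1, column 1: row 1 has {alpha,gamma,delta,epsilon,zeta,eta}; column 1 has {alpha,gamma,delta,epsilon,zeta,eta}; that leaves beta.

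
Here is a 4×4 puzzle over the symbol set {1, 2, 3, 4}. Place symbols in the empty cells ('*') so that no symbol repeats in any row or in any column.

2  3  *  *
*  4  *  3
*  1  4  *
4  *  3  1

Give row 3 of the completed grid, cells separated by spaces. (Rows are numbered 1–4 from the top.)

3 1 4 2

(r1,c3): row 1 has {2,3}; column 3 has {3,4}, so it must be 1.
(r1,c4): row 1 has {1,2,3}; column 4 has {1,3}, so it must be 4.
(r2,c1): row 2 has {3,4}; column 1 has {2,4}, so it must be 1.
(r2,c3): row 2 has {1,3,4}; column 3 has {1,3,4}, so it must be 2.
(r3,c1): row 3 has {1,4}; column 1 has {1,2,4}, so it must be 3.
(r3,c4): row 3 has {1,3,4}; column 4 has {1,3,4}, so it must be 2.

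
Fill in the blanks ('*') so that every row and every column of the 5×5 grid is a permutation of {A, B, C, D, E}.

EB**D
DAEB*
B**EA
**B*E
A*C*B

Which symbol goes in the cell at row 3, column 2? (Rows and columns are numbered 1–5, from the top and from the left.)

(r1,c3) = A
(r1,c4) = C
(r2,c5) = C
(r3,c3) = D
(r4,c1) = C
(r4,c2) = D
(r4,c4) = A
(r5,c2) = E
(r5,c4) = D
(r3,c2) = C

C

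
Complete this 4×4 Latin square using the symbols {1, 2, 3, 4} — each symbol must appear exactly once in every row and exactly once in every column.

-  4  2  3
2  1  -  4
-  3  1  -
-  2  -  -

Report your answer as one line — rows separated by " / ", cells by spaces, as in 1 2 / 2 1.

At row 1, column 1: row 1 has {2,3,4}; column 1 has {2}; that leaves 1.
At row 2, column 3: row 2 has {1,2,4}; column 3 has {1,2}; that leaves 3.
At row 3, column 1: row 3 has {1,3}; column 1 has {1,2}; that leaves 4.
At row 3, column 4: row 3 has {1,3,4}; column 4 has {3,4}; that leaves 2.
At row 4, column 1: row 4 has {2}; column 1 has {1,2,4}; that leaves 3.
At row 4, column 3: row 4 has {2,3}; column 3 has {1,2,3}; that leaves 4.
At row 4, column 4: row 4 has {2,3,4}; column 4 has {2,3,4}; that leaves 1.

1 4 2 3 / 2 1 3 4 / 4 3 1 2 / 3 2 4 1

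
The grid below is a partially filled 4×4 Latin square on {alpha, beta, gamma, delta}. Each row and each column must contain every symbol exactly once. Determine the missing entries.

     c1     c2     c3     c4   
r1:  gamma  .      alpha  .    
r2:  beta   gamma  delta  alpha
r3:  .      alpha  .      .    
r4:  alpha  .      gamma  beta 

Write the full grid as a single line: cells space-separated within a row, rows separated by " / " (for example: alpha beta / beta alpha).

gamma beta alpha delta / beta gamma delta alpha / delta alpha beta gamma / alpha delta gamma beta

At row 1, column 4: row 1 has {alpha,gamma}; column 4 has {alpha,beta}; that leaves delta.
At row 3, column 1: row 3 has {alpha}; column 1 has {alpha,beta,gamma}; that leaves delta.
At row 3, column 3: row 3 has {alpha,delta}; column 3 has {alpha,gamma,delta}; that leaves beta.
At row 3, column 4: row 3 has {alpha,beta,delta}; column 4 has {alpha,beta,delta}; that leaves gamma.
At row 4, column 2: row 4 has {alpha,beta,gamma}; column 2 has {alpha,gamma}; that leaves delta.
At row 1, column 2: row 1 has {alpha,gamma,delta}; column 2 has {alpha,gamma,delta}; that leaves beta.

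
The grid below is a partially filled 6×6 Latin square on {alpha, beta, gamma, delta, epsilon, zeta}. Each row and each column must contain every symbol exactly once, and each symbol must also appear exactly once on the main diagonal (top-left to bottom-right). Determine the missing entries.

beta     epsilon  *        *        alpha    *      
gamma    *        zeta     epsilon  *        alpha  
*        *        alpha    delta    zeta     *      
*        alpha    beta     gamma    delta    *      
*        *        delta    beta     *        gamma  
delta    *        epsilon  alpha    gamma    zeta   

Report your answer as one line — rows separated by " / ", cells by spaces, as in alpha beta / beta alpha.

beta epsilon gamma zeta alpha delta / gamma delta zeta epsilon beta alpha / epsilon gamma alpha delta zeta beta / zeta alpha beta gamma delta epsilon / alpha zeta delta beta epsilon gamma / delta beta epsilon alpha gamma zeta

(r1,c3) = gamma
(r1,c4) = zeta
(r1,c6) = delta
(r2,c2) = delta
(r2,c5) = beta
(r3,c1) = epsilon
(r3,c6) = beta
(r4,c1) = zeta
(r4,c6) = epsilon
(r5,c1) = alpha
(r5,c2) = zeta
(r5,c5) = epsilon
(r6,c2) = beta
(r3,c2) = gamma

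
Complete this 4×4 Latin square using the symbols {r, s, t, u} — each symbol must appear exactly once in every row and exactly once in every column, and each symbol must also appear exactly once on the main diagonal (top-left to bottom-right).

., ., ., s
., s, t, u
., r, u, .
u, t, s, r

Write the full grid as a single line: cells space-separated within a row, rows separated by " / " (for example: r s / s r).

t u r s / r s t u / s r u t / u t s r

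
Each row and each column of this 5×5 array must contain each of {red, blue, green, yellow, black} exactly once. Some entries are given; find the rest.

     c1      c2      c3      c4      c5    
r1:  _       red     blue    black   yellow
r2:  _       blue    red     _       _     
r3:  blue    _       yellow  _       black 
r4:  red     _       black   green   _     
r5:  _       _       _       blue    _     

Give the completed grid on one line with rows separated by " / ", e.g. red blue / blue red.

green red blue black yellow / black blue red yellow green / blue green yellow red black / red yellow black green blue / yellow black green blue red

(r1,c1) = green
(r2,c4) = yellow
(r2,c5) = green
(r3,c2) = green
(r3,c4) = red
(r4,c2) = yellow
(r4,c5) = blue
(r5,c2) = black
(r5,c3) = green
(r5,c5) = red
(r2,c1) = black
(r5,c1) = yellow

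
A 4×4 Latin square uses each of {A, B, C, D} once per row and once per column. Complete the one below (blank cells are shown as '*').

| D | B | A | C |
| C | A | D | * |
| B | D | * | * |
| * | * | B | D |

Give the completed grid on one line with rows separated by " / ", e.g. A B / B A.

At row 2, column 4: row 2 has {A,C,D}; column 4 has {C,D}; that leaves B.
At row 3, column 3: row 3 has {B,D}; column 3 has {A,B,D}; that leaves C.
At row 3, column 4: row 3 has {B,C,D}; column 4 has {B,C,D}; that leaves A.
At row 4, column 1: row 4 has {B,D}; column 1 has {B,C,D}; that leaves A.
At row 4, column 2: row 4 has {A,B,D}; column 2 has {A,B,D}; that leaves C.

D B A C / C A D B / B D C A / A C B D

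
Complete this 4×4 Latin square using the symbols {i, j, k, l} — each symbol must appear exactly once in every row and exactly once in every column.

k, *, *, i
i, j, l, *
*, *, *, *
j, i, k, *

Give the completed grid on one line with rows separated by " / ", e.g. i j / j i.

k l j i / i j l k / l k i j / j i k l

(r1,c2): row 1 has {i,k}; column 2 has {i,j}, so it must be l.
(r1,c3): row 1 has {i,k,l}; column 3 has {k,l}, so it must be j.
(r2,c4): row 2 has {i,j,l}; column 4 has {i}, so it must be k.
(r3,c1): row 3 is empty so far; column 1 has {i,j,k}, so it must be l.
(r3,c2): row 3 has {l}; column 2 has {i,j,l}, so it must be k.
(r3,c3): row 3 has {k,l}; column 3 has {j,k,l}, so it must be i.
(r3,c4): row 3 has {i,k,l}; column 4 has {i,k}, so it must be j.
(r4,c4): row 4 has {i,j,k}; column 4 has {i,j,k}, so it must be l.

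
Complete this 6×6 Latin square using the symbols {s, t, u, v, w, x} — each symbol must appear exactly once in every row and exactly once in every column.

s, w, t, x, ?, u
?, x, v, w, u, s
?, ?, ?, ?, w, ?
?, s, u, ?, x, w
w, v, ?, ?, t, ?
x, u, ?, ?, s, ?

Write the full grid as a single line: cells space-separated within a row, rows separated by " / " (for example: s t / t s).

s w t x v u / t x v w u s / u t x s w v / v s u t x w / w v s u t x / x u w v s t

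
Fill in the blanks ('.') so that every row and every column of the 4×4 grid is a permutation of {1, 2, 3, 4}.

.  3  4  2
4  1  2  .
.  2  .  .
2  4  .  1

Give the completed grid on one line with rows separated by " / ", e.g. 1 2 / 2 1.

(r1,c1) = 1
(r2,c4) = 3
(r3,c1) = 3
(r3,c3) = 1
(r3,c4) = 4
(r4,c3) = 3

1 3 4 2 / 4 1 2 3 / 3 2 1 4 / 2 4 3 1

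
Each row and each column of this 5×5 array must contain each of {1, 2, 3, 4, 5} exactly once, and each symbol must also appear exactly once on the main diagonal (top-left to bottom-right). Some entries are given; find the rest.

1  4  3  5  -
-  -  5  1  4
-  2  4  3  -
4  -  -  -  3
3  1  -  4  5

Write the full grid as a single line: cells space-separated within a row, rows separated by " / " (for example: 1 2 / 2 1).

1 4 3 5 2 / 2 3 5 1 4 / 5 2 4 3 1 / 4 5 1 2 3 / 3 1 2 4 5

row 1 has {1,3,4,5}; column 5 has {3,4,5} — only 2 is left for (r1,c5).
row 2 has {1,4,5}; column 1 has {1,3,4} — only 2 is left for (r2,c1).
row 2 has {1,2,4,5}; column 2 has {1,2,4}; the diagonal has {1,4,5} — only 3 is left for (r2,c2).
row 3 has {2,3,4}; column 1 has {1,2,3,4} — only 5 is left for (r3,c1).
row 3 has {2,3,4,5}; column 5 has {2,3,4,5} — only 1 is left for (r3,c5).
row 4 has {3,4}; column 2 has {1,2,3,4} — only 5 is left for (r4,c2).
row 4 has {3,4,5}; column 4 has {1,3,4,5}; the diagonal has {1,3,4,5} — only 2 is left for (r4,c4).
row 5 has {1,3,4,5}; column 3 has {3,4,5} — only 2 is left for (r5,c3).
row 4 has {2,3,4,5}; column 3 has {2,3,4,5} — only 1 is left for (r4,c3).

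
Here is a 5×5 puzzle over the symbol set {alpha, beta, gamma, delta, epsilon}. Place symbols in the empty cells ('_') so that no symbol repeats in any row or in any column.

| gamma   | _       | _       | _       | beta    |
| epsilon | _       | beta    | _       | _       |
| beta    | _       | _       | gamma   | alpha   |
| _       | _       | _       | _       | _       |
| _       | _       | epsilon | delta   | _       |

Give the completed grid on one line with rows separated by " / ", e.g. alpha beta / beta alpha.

gamma delta alpha epsilon beta / epsilon gamma beta alpha delta / beta epsilon delta gamma alpha / delta alpha gamma beta epsilon / alpha beta epsilon delta gamma

(r2,c4) = alpha
(r3,c3) = delta
(r5,c1) = alpha
(r5,c5) = gamma
(r1,c3) = alpha
(r1,c4) = epsilon
(r2,c5) = delta
(r3,c2) = epsilon
(r4,c1) = delta
(r4,c3) = gamma
(r4,c4) = beta
(r4,c5) = epsilon
(r5,c2) = beta
(r1,c2) = delta
(r2,c2) = gamma
(r4,c2) = alpha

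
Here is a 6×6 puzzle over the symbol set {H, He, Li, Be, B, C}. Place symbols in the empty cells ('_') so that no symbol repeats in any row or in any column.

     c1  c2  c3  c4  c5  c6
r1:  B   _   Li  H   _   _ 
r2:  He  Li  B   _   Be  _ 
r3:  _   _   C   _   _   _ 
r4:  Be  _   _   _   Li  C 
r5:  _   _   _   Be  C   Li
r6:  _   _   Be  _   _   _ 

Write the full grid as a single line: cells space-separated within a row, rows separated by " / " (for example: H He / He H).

B C Li H He Be / He Li B C Be H / Li Be C He H B / Be He H B Li C / H B He Be C Li / C H Be Li B He

(r1,c5): row 1 has {H,Li,B}; column 5 has {Li,Be,C}, so it must be He.
(r1,c6): row 1 has {H,He,Li,B}; column 6 has {Li,C}, so it must be Be.
(r2,c4): row 2 has {He,Li,Be,B}; column 4 has {H,Be}, so it must be C.
(r2,c6): row 2 has {He,Li,Be,B,C}; column 6 has {Li,Be,C}, so it must be H.
(r5,c1): row 5 has {Li,Be,C}; column 1 has {He,Be,B}, so it must be H.
(r5,c3): row 5 has {H,Li,Be,C}; column 3 has {Li,Be,B,C}, so it must be He.
(r1,c2): row 1 has {H,He,Li,Be,B}; column 2 has {Li}, so it must be C.
(r3,c1): row 3 has {C}; column 1 has {H,He,Be,B}, so it must be Li.
(r4,c3): row 4 has {Li,Be,C}; column 3 has {He,Li,Be,B,C}, so it must be H.
(r5,c2): row 5 has {H,He,Li,Be,C}; column 2 has {Li,C}, so it must be B.
(r6,c1): row 6 has {Be}; column 1 has {H,He,Li,Be,B}, so it must be C.
(r4,c2): row 4 has {H,Li,Be,C}; column 2 has {Li,B,C}, so it must be He.
(r4,c4): row 4 has {H,He,Li,Be,C}; column 4 has {H,Be,C}, so it must be B.
(r6,c2): row 6 has {Be,C}; column 2 has {He,Li,B,C}, so it must be H.
(r6,c5): row 6 has {H,Be,C}; column 5 has {He,Li,Be,C}, so it must be B.
(r6,c6): row 6 has {H,Be,B,C}; column 6 has {H,Li,Be,C}, so it must be He.
(r3,c2): row 3 has {Li,C}; column 2 has {H,He,Li,B,C}, so it must be Be.
(r3,c4): row 3 has {Li,Be,C}; column 4 has {H,Be,B,C}, so it must be He.
(r3,c5): row 3 has {He,Li,Be,C}; column 5 has {He,Li,Be,B,C}, so it must be H.
(r3,c6): row 3 has {H,He,Li,Be,C}; column 6 has {H,He,Li,Be,C}, so it must be B.
(r6,c4): row 6 has {H,He,Be,B,C}; column 4 has {H,He,Be,B,C}, so it must be Li.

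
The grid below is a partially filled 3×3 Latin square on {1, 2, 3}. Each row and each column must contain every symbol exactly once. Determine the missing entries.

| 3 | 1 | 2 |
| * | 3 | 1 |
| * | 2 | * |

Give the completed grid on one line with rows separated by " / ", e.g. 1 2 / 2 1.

3 1 2 / 2 3 1 / 1 2 3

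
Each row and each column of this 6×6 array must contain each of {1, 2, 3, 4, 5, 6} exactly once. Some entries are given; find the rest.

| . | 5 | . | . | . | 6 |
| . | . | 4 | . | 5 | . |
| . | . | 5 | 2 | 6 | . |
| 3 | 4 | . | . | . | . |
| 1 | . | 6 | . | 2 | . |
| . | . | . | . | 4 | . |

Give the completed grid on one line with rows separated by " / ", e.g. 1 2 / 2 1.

row 3 has {2,5,6}; column 1 has {1,3} — only 4 is left for (r3,c1).
row 4 has {3,4}; column 5 has {2,4,5,6} — only 1 is left for (r4,c5).
row 5 has {1,2,6}; column 2 has {4,5} — only 3 is left for (r5,c2).
row 1 has {5,6}; column 1 has {1,3,4} — only 2 is left for (r1,c1).
row 1 has {2,5,6}; column 5 has {1,2,4,5,6} — only 3 is left for (r1,c5).
row 2 has {4,5}; column 1 has {1,2,3,4} — only 6 is left for (r2,c1).
row 3 has {2,4,5,6}; column 2 has {3,4,5} — only 1 is left for (r3,c2).
row 3 has {1,2,4,5,6}; column 6 has {6} — only 3 is left for (r3,c6).
row 4 has {1,3,4}; column 3 has {4,5,6} — only 2 is left for (r4,c3).
row 4 has {1,2,3,4}; column 6 has {3,6} — only 5 is left for (r4,c6).
row 5 has {1,2,3,6}; column 6 has {3,5,6} — only 4 is left for (r5,c6).
row 6 has {4}; column 1 has {1,2,3,4,6} — only 5 is left for (r6,c1).
row 1 has {2,3,5,6}; column 3 has {2,4,5,6} — only 1 is left for (r1,c3).
row 1 has {1,2,3,5,6}; column 4 has {2} — only 4 is left for (r1,c4).
row 2 has {4,5,6}; column 2 has {1,3,4,5} — only 2 is left for (r2,c2).
row 2 has {2,4,5,6}; column 6 has {3,4,5,6} — only 1 is left for (r2,c6).
row 4 has {1,2,3,4,5}; column 4 has {2,4} — only 6 is left for (r4,c4).
row 5 has {1,2,3,4,6}; column 4 has {2,4,6} — only 5 is left for (r5,c4).
row 6 has {4,5}; column 2 has {1,2,3,4,5} — only 6 is left for (r6,c2).
row 6 has {4,5,6}; column 3 has {1,2,4,5,6} — only 3 is left for (r6,c3).
row 6 has {3,4,5,6}; column 4 has {2,4,5,6} — only 1 is left for (r6,c4).
row 6 has {1,3,4,5,6}; column 6 has {1,3,4,5,6} — only 2 is left for (r6,c6).
row 2 has {1,2,4,5,6}; column 4 has {1,2,4,5,6} — only 3 is left for (r2,c4).

2 5 1 4 3 6 / 6 2 4 3 5 1 / 4 1 5 2 6 3 / 3 4 2 6 1 5 / 1 3 6 5 2 4 / 5 6 3 1 4 2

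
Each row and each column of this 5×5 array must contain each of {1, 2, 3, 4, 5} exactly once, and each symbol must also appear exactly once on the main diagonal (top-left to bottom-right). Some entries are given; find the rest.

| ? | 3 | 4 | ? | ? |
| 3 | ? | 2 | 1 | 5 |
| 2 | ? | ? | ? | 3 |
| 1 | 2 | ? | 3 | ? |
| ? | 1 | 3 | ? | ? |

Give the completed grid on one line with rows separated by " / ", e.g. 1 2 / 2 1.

(r1,c1) = 5
(r1,c4) = 2
(r1,c5) = 1
(r2,c2) = 4
(r3,c2) = 5
(r3,c3) = 1
(r3,c4) = 4
(r4,c3) = 5
(r4,c5) = 4
(r5,c1) = 4
(r5,c4) = 5
(r5,c5) = 2

5 3 4 2 1 / 3 4 2 1 5 / 2 5 1 4 3 / 1 2 5 3 4 / 4 1 3 5 2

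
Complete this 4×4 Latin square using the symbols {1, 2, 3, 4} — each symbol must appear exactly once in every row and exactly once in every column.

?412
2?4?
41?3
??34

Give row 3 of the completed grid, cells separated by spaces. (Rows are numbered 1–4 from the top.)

4 1 2 3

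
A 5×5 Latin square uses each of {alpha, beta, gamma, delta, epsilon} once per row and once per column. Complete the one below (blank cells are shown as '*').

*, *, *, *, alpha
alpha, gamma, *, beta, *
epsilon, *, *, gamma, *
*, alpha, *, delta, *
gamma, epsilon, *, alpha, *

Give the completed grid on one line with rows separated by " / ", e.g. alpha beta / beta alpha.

delta beta gamma epsilon alpha / alpha gamma delta beta epsilon / epsilon delta alpha gamma beta / beta alpha epsilon delta gamma / gamma epsilon beta alpha delta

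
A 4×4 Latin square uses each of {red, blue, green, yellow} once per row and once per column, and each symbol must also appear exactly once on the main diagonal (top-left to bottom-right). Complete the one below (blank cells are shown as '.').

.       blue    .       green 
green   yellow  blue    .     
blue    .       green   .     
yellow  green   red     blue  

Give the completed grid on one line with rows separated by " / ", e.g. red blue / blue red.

red blue yellow green / green yellow blue red / blue red green yellow / yellow green red blue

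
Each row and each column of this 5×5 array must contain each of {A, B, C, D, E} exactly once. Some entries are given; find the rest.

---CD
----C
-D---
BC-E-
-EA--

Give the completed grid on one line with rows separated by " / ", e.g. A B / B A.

Cell (r4,c3): row 4 has {B,C,E}; column 3 has {A} → D.
Cell (r4,c5): row 4 has {B,C,D,E}; column 5 has {C,D} → A.
Cell (r5,c5): row 5 has {A,E}; column 5 has {A,C,D} → B.
Cell (r3,c5): row 3 has {D}; column 5 has {A,B,C,D} → E.
Cell (r5,c4): row 5 has {A,B,E}; column 4 has {C,E} → D.
Cell (r5,c1): row 5 has {A,B,D,E}; column 1 has {B} → C.
Cell (r3,c1): row 3 has {D,E}; column 1 has {B,C} → A.
Cell (r3,c4): row 3 has {A,D,E}; column 4 has {C,D,E} → B.
Cell (r1,c1): row 1 has {C,D}; column 1 has {A,B,C} → E.
Cell (r1,c3): row 1 has {C,D,E}; column 3 has {A,D} → B.
Cell (r2,c1): row 2 has {C}; column 1 has {A,B,C,E} → D.
Cell (r2,c3): row 2 has {C,D}; column 3 has {A,B,D} → E.
Cell (r2,c4): row 2 has {C,D,E}; column 4 has {B,C,D,E} → A.
Cell (r3,c3): row 3 has {A,B,D,E}; column 3 has {A,B,D,E} → C.
Cell (r1,c2): row 1 has {B,C,D,E}; column 2 has {C,D,E} → A.
Cell (r2,c2): row 2 has {A,C,D,E}; column 2 has {A,C,D,E} → B.

E A B C D / D B E A C / A D C B E / B C D E A / C E A D B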